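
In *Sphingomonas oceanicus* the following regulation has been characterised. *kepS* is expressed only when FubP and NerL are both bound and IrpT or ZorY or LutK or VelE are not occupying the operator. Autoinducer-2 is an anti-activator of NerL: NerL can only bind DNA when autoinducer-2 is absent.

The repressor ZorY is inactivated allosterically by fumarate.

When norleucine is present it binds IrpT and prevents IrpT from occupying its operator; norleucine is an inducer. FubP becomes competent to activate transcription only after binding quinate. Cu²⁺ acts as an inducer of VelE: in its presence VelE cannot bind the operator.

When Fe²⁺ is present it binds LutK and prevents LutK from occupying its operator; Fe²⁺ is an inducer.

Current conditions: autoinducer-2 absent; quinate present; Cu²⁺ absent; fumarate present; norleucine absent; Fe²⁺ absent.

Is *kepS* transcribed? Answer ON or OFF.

OFF

Norleucine is absent, so IrpT is active.
Fumarate is present, so ZorY is inactive.
Quinate is present, so FubP is active.
Fe²⁺ is absent, so LutK is active.
Cu²⁺ is absent, so VelE is active.
Autoinducer-2 is absent, so NerL is active.
With repressor IrpT bound, *kepS* is not transcribed.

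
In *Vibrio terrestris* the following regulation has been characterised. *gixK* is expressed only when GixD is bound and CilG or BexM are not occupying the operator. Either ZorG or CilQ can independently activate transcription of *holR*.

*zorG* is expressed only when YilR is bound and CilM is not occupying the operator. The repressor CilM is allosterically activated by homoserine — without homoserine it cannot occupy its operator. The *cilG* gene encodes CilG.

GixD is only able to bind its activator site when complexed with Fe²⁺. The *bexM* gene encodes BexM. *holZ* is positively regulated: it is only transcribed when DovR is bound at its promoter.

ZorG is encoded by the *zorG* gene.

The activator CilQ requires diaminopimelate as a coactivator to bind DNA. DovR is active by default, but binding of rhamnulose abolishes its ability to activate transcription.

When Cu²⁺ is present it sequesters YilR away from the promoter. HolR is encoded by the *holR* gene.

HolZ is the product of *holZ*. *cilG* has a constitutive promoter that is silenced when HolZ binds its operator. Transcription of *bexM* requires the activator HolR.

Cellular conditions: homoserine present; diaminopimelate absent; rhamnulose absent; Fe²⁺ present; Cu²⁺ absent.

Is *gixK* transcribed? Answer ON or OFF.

Fe²⁺ is present, so GixD is active.
Rhamnulose is absent, so DovR is active.
No repressor is bound and DovR is active, so *holZ* is transcribed.
So HolZ is produced and active.
With repressor HolZ bound, *cilG* is not transcribed.
So CilG is not produced.
Cu²⁺ is absent, so YilR is active.
Homoserine is present, so CilM is active.
With repressor CilM bound, *zorG* is not transcribed.
So ZorG is not produced.
Diaminopimelate is absent, so CilQ is inactive.
No activator is available at the *holR* promoter, so *holR* is not transcribed.
So HolR is not produced.
Required activator HolR is absent, so *bexM* is not transcribed.
So BexM is not produced.
No repressor is bound and GixD is active, so *gixK* is transcribed.

ON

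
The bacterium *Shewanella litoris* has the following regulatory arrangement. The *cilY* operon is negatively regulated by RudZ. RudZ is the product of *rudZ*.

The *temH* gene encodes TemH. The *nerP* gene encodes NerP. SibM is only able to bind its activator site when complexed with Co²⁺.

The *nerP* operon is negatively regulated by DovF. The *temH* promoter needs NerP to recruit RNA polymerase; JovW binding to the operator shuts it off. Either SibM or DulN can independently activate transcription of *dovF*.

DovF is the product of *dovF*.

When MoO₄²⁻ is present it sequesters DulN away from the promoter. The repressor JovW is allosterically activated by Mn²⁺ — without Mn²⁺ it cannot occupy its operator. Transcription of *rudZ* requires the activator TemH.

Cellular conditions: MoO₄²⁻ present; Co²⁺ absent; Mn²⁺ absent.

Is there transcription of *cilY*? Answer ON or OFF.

OFF

Co²⁺ is absent, so SibM is inactive.
MoO₄²⁻ is present, so DulN is inactive.
No activator is available at the *dovF* promoter, so *dovF* is not transcribed.
So DovF is not produced.
With no repressor bound, *nerP* is transcribed.
So NerP is produced and active.
Mn²⁺ is absent, so JovW is inactive.
No repressor is bound and NerP is active, so *temH* is transcribed.
So TemH is produced and active.
No repressor is bound and TemH is active, so *rudZ* is transcribed.
So RudZ is produced and active.
With repressor RudZ bound, *cilY* is not transcribed.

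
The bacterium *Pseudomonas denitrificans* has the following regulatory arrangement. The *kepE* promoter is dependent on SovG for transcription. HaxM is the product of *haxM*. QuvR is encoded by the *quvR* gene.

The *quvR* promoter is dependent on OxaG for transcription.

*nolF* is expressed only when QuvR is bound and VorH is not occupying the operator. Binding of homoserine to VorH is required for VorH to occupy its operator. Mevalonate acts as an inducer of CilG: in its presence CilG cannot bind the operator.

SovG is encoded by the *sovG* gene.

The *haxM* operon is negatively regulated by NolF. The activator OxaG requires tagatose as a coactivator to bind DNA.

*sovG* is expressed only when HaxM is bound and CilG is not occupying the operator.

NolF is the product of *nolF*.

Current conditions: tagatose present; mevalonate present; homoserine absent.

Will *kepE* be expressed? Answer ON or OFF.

Tagatose is present, so OxaG is active.
No repressor is bound and OxaG is active, so *quvR* is transcribed.
So QuvR is produced and active.
Homoserine is absent, so VorH is inactive.
No repressor is bound and QuvR is active, so *nolF* is transcribed.
So NolF is produced and active.
With repressor NolF bound, *haxM* is not transcribed.
So HaxM is not produced.
Mevalonate is present, so CilG is inactive.
Required activator HaxM is absent, so *sovG* is not transcribed.
So SovG is not produced.
Required activator SovG is absent, so *kepE* is not transcribed.

OFF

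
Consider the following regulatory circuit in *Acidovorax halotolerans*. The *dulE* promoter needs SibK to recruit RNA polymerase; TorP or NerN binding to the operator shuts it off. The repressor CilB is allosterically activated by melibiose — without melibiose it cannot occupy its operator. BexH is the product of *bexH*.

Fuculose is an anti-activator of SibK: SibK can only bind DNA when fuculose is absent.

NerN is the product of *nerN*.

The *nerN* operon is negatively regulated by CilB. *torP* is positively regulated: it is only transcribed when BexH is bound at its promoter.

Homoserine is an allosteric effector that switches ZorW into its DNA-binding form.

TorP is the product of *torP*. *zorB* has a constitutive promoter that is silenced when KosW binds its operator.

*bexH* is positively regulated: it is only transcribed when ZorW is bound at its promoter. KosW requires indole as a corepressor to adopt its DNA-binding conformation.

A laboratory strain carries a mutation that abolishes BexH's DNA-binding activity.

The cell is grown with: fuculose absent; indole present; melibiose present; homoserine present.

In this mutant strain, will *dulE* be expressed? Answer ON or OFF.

ON

BexH is non-functional in this strain, so it has no effect.
Required activator BexH is absent, so *torP* is not transcribed.
So TorP is not produced.
Fuculose is absent, so SibK is active.
Melibiose is present, so CilB is active.
With repressor CilB bound, *nerN* is not transcribed.
So NerN is not produced.
No repressor is bound and SibK is active, so *dulE* is transcribed.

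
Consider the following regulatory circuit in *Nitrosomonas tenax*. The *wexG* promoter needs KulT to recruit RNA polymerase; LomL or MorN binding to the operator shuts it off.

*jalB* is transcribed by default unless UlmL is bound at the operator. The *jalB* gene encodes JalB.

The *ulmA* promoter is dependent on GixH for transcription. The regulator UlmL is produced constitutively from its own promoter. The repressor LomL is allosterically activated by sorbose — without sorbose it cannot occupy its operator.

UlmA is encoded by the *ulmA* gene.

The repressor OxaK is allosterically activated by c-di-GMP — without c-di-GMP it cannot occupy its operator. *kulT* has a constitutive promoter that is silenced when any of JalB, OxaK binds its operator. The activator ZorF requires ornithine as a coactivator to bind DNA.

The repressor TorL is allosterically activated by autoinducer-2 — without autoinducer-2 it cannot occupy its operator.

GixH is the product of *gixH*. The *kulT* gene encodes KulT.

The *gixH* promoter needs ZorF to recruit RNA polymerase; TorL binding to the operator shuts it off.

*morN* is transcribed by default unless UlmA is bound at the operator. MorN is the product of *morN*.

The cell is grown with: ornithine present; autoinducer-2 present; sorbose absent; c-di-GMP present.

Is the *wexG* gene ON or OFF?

OFF

Sorbose is absent, so LomL is inactive.
Ornithine is present, so ZorF is active.
Autoinducer-2 is present, so TorL is active.
With repressor TorL bound, *gixH* is not transcribed.
So GixH is not produced.
Required activator GixH is absent, so *ulmA* is not transcribed.
So UlmA is not produced.
With no repressor bound, *morN* is transcribed.
So MorN is produced and active.
UlmL is produced constitutively and is active.
With repressor UlmL bound, *jalB* is not transcribed.
So JalB is not produced.
c-di-GMP is present, so OxaK is active.
With repressor OxaK bound, *kulT* is not transcribed.
So KulT is not produced.
With repressor MorN bound, *wexG* is not transcribed.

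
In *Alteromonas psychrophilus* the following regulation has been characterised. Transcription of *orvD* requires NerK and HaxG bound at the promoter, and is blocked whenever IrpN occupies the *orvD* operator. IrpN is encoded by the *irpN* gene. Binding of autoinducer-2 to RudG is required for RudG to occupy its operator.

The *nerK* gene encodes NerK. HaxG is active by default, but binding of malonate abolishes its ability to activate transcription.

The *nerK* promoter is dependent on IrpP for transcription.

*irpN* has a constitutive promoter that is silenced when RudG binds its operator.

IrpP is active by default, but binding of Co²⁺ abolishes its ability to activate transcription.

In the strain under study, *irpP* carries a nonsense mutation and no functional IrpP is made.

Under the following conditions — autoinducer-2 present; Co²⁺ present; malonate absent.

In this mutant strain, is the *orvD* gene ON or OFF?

IrpP is non-functional in this strain, so it has no effect.
Required activator IrpP is absent, so *nerK* is not transcribed.
So NerK is not produced.
Autoinducer-2 is present, so RudG is active.
With repressor RudG bound, *irpN* is not transcribed.
So IrpN is not produced.
Malonate is absent, so HaxG is active.
Required activator NerK is absent, so *orvD* is not transcribed.

OFF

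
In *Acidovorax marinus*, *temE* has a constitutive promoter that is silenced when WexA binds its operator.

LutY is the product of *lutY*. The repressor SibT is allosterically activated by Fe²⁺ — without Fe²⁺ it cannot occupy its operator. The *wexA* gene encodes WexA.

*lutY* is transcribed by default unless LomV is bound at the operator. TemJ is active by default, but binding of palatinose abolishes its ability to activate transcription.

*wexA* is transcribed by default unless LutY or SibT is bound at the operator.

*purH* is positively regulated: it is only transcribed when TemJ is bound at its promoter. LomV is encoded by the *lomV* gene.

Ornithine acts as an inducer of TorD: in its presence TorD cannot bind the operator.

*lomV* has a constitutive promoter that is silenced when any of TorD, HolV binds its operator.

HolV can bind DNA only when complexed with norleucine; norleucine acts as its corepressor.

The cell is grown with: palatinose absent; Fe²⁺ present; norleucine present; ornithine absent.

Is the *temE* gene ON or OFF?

ON

Ornithine is absent, so TorD is active.
Norleucine is present, so HolV is active.
With repressor TorD bound, *lomV* is not transcribed.
So LomV is not produced.
With no repressor bound, *lutY* is transcribed.
So LutY is produced and active.
Fe²⁺ is present, so SibT is active.
With repressor LutY bound, *wexA* is not transcribed.
So WexA is not produced.
With no repressor bound, *temE* is transcribed.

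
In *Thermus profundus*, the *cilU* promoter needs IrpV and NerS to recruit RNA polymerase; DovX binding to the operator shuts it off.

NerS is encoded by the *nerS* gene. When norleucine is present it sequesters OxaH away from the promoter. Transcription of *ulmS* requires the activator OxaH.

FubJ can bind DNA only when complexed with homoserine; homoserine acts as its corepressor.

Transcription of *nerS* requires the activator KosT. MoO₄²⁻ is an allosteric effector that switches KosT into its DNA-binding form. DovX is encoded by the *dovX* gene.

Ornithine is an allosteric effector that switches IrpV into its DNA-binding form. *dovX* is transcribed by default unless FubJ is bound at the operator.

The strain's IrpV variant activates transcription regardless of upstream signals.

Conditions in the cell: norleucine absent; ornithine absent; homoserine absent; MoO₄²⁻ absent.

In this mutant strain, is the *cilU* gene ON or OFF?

OFF

Homoserine is absent, so FubJ is inactive.
With no repressor bound, *dovX* is transcribed.
So DovX is produced and active.
IrpV is constitutively active in this strain.
MoO₄²⁻ is absent, so KosT is inactive.
Required activator KosT is absent, so *nerS* is not transcribed.
So NerS is not produced.
With repressor DovX bound, *cilU* is not transcribed.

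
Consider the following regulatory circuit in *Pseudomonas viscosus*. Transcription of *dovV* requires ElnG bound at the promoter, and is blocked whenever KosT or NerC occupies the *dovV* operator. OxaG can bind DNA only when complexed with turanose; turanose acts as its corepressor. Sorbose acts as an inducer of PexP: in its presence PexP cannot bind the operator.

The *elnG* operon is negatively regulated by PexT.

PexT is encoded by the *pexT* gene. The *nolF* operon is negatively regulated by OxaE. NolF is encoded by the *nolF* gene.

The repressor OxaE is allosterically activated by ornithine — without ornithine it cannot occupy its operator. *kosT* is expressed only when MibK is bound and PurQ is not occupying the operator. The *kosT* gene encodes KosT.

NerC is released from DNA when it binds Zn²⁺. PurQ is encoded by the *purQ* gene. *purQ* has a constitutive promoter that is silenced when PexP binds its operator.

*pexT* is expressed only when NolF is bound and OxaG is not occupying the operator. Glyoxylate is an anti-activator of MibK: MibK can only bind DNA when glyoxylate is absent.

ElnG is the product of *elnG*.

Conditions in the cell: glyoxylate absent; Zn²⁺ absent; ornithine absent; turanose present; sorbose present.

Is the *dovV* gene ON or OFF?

OFF

Glyoxylate is absent, so MibK is active.
Sorbose is present, so PexP is inactive.
With no repressor bound, *purQ* is transcribed.
So PurQ is produced and active.
With repressor PurQ bound, *kosT* is not transcribed.
So KosT is not produced.
Zn²⁺ is absent, so NerC is active.
Turanose is present, so OxaG is active.
Ornithine is absent, so OxaE is inactive.
With no repressor bound, *nolF* is transcribed.
So NolF is produced and active.
With repressor OxaG bound, *pexT* is not transcribed.
So PexT is not produced.
With no repressor bound, *elnG* is transcribed.
So ElnG is produced and active.
With repressor NerC bound, *dovV* is not transcribed.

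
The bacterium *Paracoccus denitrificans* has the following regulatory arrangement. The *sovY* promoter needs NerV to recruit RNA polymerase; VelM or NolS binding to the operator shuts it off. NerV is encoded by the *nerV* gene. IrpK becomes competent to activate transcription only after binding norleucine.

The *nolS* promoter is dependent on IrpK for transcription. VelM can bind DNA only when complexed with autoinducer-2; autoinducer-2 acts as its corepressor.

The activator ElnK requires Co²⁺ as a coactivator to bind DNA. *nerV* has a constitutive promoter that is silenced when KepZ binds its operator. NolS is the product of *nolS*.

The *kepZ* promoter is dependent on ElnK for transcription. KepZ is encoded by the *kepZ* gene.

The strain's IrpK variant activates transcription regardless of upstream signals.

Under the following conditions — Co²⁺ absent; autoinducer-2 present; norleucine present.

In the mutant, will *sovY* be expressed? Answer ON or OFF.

Autoinducer-2 is present, so VelM is active.
IrpK is constitutively active in this strain.
No repressor is bound and IrpK is active, so *nolS* is transcribed.
So NolS is produced and active.
Co²⁺ is absent, so ElnK is inactive.
Required activator ElnK is absent, so *kepZ* is not transcribed.
So KepZ is not produced.
With no repressor bound, *nerV* is transcribed.
So NerV is produced and active.
With repressor VelM bound, *sovY* is not transcribed.

OFF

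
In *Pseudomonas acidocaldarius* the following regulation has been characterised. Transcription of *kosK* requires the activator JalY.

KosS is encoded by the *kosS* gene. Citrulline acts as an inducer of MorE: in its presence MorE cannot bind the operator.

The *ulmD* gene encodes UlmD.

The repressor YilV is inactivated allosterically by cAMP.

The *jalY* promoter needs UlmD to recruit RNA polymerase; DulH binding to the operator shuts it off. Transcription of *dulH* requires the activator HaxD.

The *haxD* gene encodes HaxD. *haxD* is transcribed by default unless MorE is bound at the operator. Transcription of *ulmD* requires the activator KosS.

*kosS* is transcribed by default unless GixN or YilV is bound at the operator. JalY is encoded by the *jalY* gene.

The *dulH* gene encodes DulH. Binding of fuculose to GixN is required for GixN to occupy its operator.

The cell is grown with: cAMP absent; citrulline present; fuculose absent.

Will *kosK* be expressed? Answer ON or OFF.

Fuculose is absent, so GixN is inactive.
cAMP is absent, so YilV is active.
With repressor YilV bound, *kosS* is not transcribed.
So KosS is not produced.
Required activator KosS is absent, so *ulmD* is not transcribed.
So UlmD is not produced.
Citrulline is present, so MorE is inactive.
With no repressor bound, *haxD* is transcribed.
So HaxD is produced and active.
No repressor is bound and HaxD is active, so *dulH* is transcribed.
So DulH is produced and active.
With repressor DulH bound, *jalY* is not transcribed.
So JalY is not produced.
Required activator JalY is absent, so *kosK* is not transcribed.

OFF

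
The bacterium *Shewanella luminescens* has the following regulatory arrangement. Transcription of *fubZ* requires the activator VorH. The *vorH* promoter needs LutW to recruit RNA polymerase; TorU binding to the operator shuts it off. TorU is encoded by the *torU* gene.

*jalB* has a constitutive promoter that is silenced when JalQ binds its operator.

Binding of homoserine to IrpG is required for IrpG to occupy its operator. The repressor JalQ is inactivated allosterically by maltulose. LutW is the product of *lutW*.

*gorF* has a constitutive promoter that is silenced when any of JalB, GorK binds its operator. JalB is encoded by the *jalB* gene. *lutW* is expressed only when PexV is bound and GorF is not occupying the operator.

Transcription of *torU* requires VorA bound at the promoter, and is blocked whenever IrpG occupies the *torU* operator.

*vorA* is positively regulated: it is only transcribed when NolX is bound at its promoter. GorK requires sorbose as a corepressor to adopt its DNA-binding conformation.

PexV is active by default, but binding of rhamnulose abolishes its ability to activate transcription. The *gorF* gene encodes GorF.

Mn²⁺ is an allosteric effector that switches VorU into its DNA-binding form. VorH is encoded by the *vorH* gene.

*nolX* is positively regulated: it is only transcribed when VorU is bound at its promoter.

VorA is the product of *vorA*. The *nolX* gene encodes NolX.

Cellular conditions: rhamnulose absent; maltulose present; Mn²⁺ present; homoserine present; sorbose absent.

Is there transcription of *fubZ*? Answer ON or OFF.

Maltulose is present, so JalQ is inactive.
With no repressor bound, *jalB* is transcribed.
So JalB is produced and active.
Sorbose is absent, so GorK is inactive.
With repressor JalB bound, *gorF* is not transcribed.
So GorF is not produced.
Rhamnulose is absent, so PexV is active.
No repressor is bound and PexV is active, so *lutW* is transcribed.
So LutW is produced and active.
Mn²⁺ is present, so VorU is active.
No repressor is bound and VorU is active, so *nolX* is transcribed.
So NolX is produced and active.
No repressor is bound and NolX is active, so *vorA* is transcribed.
So VorA is produced and active.
Homoserine is present, so IrpG is active.
With repressor IrpG bound, *torU* is not transcribed.
So TorU is not produced.
No repressor is bound and LutW is active, so *vorH* is transcribed.
So VorH is produced and active.
No repressor is bound and VorH is active, so *fubZ* is transcribed.

ON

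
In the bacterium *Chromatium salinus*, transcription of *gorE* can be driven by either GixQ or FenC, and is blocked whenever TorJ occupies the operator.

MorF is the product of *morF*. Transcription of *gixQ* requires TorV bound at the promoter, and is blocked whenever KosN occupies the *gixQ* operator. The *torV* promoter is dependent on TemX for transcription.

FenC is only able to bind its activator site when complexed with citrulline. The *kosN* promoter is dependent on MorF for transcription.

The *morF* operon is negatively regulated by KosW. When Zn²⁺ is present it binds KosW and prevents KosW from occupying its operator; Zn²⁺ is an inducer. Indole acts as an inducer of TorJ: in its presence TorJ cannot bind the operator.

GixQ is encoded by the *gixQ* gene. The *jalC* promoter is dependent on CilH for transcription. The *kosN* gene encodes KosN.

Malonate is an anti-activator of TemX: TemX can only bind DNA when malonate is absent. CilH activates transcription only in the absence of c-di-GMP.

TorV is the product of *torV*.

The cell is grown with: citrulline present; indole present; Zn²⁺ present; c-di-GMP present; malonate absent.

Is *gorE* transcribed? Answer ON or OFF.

ON

Zn²⁺ is present, so KosW is inactive.
With no repressor bound, *morF* is transcribed.
So MorF is produced and active.
No repressor is bound and MorF is active, so *kosN* is transcribed.
So KosN is produced and active.
Malonate is absent, so TemX is active.
No repressor is bound and TemX is active, so *torV* is transcribed.
So TorV is produced and active.
With repressor KosN bound, *gixQ* is not transcribed.
So GixQ is not produced.
Citrulline is present, so FenC is active.
Indole is present, so TorJ is inactive.
Activator FenC is present, so *gorE* is transcribed.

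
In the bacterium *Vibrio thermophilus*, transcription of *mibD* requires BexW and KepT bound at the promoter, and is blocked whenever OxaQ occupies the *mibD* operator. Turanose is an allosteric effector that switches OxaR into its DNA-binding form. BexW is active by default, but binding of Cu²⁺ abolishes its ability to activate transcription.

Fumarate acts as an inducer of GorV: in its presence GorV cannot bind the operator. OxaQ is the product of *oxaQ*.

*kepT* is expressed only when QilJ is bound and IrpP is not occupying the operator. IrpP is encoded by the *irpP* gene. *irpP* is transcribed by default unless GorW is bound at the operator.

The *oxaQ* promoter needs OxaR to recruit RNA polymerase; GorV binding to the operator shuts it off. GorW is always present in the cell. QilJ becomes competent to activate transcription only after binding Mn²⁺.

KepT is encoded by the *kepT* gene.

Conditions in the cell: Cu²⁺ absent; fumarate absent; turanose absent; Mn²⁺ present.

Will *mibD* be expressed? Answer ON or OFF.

ON

Turanose is absent, so OxaR is inactive.
Fumarate is absent, so GorV is active.
With repressor GorV bound, *oxaQ* is not transcribed.
So OxaQ is not produced.
Cu²⁺ is absent, so BexW is active.
Mn²⁺ is present, so QilJ is active.
GorW is produced constitutively and is active.
With repressor GorW bound, *irpP* is not transcribed.
So IrpP is not produced.
No repressor is bound and QilJ is active, so *kepT* is transcribed.
So KepT is produced and active.
No repressor is bound and BexW and KepT are active, so *mibD* is transcribed.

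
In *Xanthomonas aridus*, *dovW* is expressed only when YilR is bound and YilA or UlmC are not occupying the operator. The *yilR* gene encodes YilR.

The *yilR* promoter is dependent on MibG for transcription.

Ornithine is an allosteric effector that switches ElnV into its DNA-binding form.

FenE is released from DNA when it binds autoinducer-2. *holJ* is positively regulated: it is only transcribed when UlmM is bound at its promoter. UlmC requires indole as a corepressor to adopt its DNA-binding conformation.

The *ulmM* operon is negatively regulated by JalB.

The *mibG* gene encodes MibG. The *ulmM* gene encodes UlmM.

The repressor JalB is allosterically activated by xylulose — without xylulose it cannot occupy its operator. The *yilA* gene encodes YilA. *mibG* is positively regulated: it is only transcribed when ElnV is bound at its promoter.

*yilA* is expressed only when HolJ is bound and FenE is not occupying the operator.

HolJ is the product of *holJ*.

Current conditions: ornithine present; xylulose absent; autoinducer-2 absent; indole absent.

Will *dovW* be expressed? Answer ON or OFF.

Ornithine is present, so ElnV is active.
No repressor is bound and ElnV is active, so *mibG* is transcribed.
So MibG is produced and active.
No repressor is bound and MibG is active, so *yilR* is transcribed.
So YilR is produced and active.
Autoinducer-2 is absent, so FenE is active.
Xylulose is absent, so JalB is inactive.
With no repressor bound, *ulmM* is transcribed.
So UlmM is produced and active.
No repressor is bound and UlmM is active, so *holJ* is transcribed.
So HolJ is produced and active.
With repressor FenE bound, *yilA* is not transcribed.
So YilA is not produced.
Indole is absent, so UlmC is inactive.
No repressor is bound and YilR is active, so *dovW* is transcribed.

ON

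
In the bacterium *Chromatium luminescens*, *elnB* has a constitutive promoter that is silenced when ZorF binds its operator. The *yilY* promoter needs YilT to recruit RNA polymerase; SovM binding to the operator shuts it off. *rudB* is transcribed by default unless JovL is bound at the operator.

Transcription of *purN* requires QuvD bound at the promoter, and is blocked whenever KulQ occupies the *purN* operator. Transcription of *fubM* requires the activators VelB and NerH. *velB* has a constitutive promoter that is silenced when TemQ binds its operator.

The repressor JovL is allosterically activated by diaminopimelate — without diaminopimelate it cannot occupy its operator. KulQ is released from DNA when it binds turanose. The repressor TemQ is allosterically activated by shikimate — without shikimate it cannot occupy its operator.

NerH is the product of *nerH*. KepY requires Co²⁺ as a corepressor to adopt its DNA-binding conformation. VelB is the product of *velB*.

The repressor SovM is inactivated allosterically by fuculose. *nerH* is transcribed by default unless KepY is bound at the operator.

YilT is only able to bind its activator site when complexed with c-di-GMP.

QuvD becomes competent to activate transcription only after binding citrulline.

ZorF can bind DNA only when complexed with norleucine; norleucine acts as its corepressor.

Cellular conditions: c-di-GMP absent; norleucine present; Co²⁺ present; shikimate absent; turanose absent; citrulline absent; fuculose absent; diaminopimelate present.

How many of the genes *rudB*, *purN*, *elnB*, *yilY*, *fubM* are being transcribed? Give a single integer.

Diaminopimelate is present, so JovL is active.
With repressor JovL bound, *rudB* is not transcribed.
→ *rudB* is OFF.
Citrulline is absent, so QuvD is inactive.
Turanose is absent, so KulQ is active.
With repressor KulQ bound, *purN* is not transcribed.
→ *purN* is OFF.
Norleucine is present, so ZorF is active.
With repressor ZorF bound, *elnB* is not transcribed.
→ *elnB* is OFF.
Fuculose is absent, so SovM is active.
c-di-GMP is absent, so YilT is inactive.
With repressor SovM bound, *yilY* is not transcribed.
→ *yilY* is OFF.
Shikimate is absent, so TemQ is inactive.
With no repressor bound, *velB* is transcribed.
So VelB is produced and active.
Co²⁺ is present, so KepY is active.
With repressor KepY bound, *nerH* is not transcribed.
So NerH is not produced.
Required activator NerH is absent, so *fubM* is not transcribed.
→ *fubM* is OFF.
0 of the 5 genes are transcribed.

0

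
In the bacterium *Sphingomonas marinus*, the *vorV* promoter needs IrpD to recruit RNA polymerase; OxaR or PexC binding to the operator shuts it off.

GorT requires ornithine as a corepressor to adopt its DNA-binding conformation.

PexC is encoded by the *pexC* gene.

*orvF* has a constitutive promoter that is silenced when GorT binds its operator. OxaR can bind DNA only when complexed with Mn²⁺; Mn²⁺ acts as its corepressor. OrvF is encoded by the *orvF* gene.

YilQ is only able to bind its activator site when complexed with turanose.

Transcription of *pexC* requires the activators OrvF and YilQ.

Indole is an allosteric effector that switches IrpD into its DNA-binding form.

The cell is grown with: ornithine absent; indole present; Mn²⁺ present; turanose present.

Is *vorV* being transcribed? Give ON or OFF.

OFF

Mn²⁺ is present, so OxaR is active.
Indole is present, so IrpD is active.
Ornithine is absent, so GorT is inactive.
With no repressor bound, *orvF* is transcribed.
So OrvF is produced and active.
Turanose is present, so YilQ is active.
No repressor is bound and OrvF and YilQ are active, so *pexC* is transcribed.
So PexC is produced and active.
With repressor OxaR bound, *vorV* is not transcribed.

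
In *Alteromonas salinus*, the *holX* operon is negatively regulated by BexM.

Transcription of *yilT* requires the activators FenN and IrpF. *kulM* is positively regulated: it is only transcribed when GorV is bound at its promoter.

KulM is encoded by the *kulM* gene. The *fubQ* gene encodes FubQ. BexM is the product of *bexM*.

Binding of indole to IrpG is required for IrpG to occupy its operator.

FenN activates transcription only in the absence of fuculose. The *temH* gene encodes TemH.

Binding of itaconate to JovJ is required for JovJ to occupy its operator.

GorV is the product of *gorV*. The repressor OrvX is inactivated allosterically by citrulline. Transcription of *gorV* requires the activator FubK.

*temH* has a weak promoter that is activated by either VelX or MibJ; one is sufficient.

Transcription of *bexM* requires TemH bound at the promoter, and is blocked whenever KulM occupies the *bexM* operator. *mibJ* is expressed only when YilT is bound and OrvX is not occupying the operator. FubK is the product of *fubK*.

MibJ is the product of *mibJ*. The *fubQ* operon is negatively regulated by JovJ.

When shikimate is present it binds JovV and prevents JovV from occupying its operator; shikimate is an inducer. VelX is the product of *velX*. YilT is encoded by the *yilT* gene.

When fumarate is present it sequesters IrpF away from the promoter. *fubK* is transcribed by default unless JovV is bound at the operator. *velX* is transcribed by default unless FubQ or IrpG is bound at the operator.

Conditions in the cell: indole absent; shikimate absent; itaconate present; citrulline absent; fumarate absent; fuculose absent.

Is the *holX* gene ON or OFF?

OFF

Shikimate is absent, so JovV is active.
With repressor JovV bound, *fubK* is not transcribed.
So FubK is not produced.
Required activator FubK is absent, so *gorV* is not transcribed.
So GorV is not produced.
Required activator GorV is absent, so *kulM* is not transcribed.
So KulM is not produced.
Itaconate is present, so JovJ is active.
With repressor JovJ bound, *fubQ* is not transcribed.
So FubQ is not produced.
Indole is absent, so IrpG is inactive.
With no repressor bound, *velX* is transcribed.
So VelX is produced and active.
Citrulline is absent, so OrvX is active.
Fuculose is absent, so FenN is active.
Fumarate is absent, so IrpF is active.
No repressor is bound and FenN and IrpF are active, so *yilT* is transcribed.
So YilT is produced and active.
With repressor OrvX bound, *mibJ* is not transcribed.
So MibJ is not produced.
Activator VelX is present, so *temH* is transcribed.
So TemH is produced and active.
No repressor is bound and TemH is active, so *bexM* is transcribed.
So BexM is produced and active.
With repressor BexM bound, *holX* is not transcribed.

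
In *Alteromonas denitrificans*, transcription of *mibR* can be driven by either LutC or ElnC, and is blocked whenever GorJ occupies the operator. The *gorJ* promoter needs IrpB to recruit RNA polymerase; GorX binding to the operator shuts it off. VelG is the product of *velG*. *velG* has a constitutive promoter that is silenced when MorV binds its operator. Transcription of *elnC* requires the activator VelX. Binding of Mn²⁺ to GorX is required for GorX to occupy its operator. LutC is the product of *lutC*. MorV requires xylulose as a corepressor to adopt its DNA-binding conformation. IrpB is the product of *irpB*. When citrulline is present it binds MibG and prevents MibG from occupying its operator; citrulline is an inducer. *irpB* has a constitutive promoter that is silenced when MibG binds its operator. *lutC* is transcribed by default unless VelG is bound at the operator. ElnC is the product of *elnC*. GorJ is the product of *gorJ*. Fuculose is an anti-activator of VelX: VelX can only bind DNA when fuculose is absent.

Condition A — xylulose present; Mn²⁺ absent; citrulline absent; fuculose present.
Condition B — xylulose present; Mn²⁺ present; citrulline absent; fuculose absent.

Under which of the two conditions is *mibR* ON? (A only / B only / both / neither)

both

Condition A:
Xylulose is present, so MorV is active.
With repressor MorV bound, *velG* is not transcribed.
So VelG is not produced.
With no repressor bound, *lutC* is transcribed.
So LutC is produced and active.
Mn²⁺ is absent, so GorX is inactive.
Citrulline is absent, so MibG is active.
With repressor MibG bound, *irpB* is not transcribed.
So IrpB is not produced.
Required activator IrpB is absent, so *gorJ* is not transcribed.
So GorJ is not produced.
Fuculose is present, so VelX is inactive.
Required activator VelX is absent, so *elnC* is not transcribed.
So ElnC is not produced.
Activator LutC is present, so *mibR* is transcribed.
→ *mibR* is ON in A.
Condition B:
Xylulose is present, so MorV is active.
With repressor MorV bound, *velG* is not transcribed.
So VelG is not produced.
With no repressor bound, *lutC* is transcribed.
So LutC is produced and active.
Mn²⁺ is present, so GorX is active.
Citrulline is absent, so MibG is active.
With repressor MibG bound, *irpB* is not transcribed.
So IrpB is not produced.
With repressor GorX bound, *gorJ* is not transcribed.
So GorJ is not produced.
Fuculose is absent, so VelX is active.
No repressor is bound and VelX is active, so *elnC* is transcribed.
So ElnC is produced and active.
Activator LutC is present, so *mibR* is transcribed.
→ *mibR* is ON in B.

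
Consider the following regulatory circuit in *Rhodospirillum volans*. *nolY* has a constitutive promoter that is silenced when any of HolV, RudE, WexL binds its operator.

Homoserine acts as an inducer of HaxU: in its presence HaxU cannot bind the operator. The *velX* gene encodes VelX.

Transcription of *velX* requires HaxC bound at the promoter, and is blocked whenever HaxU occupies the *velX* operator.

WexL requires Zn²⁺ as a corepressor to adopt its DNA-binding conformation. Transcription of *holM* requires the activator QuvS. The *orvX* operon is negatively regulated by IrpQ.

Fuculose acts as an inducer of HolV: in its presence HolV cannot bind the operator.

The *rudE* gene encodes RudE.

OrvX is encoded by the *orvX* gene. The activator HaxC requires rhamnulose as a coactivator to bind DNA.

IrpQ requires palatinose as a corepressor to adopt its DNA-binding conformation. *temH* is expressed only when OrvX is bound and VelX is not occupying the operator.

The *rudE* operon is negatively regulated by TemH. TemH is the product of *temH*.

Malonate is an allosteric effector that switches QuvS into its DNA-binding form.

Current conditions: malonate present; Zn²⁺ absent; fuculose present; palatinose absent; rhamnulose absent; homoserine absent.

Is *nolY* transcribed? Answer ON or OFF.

Fuculose is present, so HolV is inactive.
Palatinose is absent, so IrpQ is inactive.
With no repressor bound, *orvX* is transcribed.
So OrvX is produced and active.
Homoserine is absent, so HaxU is active.
Rhamnulose is absent, so HaxC is inactive.
With repressor HaxU bound, *velX* is not transcribed.
So VelX is not produced.
No repressor is bound and OrvX is active, so *temH* is transcribed.
So TemH is produced and active.
With repressor TemH bound, *rudE* is not transcribed.
So RudE is not produced.
Zn²⁺ is absent, so WexL is inactive.
With no repressor bound, *nolY* is transcribed.

ON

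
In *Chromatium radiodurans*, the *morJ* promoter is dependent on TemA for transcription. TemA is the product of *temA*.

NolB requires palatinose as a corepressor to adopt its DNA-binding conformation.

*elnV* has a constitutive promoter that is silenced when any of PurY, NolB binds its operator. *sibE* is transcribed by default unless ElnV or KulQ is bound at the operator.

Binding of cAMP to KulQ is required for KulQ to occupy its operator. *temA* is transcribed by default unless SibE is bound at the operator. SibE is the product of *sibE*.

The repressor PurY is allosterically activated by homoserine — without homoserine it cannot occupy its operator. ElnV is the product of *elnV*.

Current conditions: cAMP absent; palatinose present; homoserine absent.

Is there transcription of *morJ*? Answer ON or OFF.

OFF

Homoserine is absent, so PurY is inactive.
Palatinose is present, so NolB is active.
With repressor NolB bound, *elnV* is not transcribed.
So ElnV is not produced.
cAMP is absent, so KulQ is inactive.
With no repressor bound, *sibE* is transcribed.
So SibE is produced and active.
With repressor SibE bound, *temA* is not transcribed.
So TemA is not produced.
Required activator TemA is absent, so *morJ* is not transcribed.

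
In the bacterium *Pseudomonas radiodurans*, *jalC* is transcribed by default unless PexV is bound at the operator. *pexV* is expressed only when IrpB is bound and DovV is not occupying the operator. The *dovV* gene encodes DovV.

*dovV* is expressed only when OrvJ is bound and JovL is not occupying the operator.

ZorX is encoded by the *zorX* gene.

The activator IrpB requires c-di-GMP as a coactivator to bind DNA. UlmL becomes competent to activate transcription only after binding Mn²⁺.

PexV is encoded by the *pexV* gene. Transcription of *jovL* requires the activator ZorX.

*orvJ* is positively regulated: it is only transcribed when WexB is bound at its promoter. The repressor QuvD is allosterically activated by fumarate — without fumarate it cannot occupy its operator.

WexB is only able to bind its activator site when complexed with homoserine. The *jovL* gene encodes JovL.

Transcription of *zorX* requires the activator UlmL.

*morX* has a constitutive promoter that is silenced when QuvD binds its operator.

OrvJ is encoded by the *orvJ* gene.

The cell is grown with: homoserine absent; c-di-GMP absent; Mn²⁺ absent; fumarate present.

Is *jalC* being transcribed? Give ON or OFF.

ON

Mn²⁺ is absent, so UlmL is inactive.
Required activator UlmL is absent, so *zorX* is not transcribed.
So ZorX is not produced.
Required activator ZorX is absent, so *jovL* is not transcribed.
So JovL is not produced.
Homoserine is absent, so WexB is inactive.
Required activator WexB is absent, so *orvJ* is not transcribed.
So OrvJ is not produced.
Required activator OrvJ is absent, so *dovV* is not transcribed.
So DovV is not produced.
c-di-GMP is absent, so IrpB is inactive.
Required activator IrpB is absent, so *pexV* is not transcribed.
So PexV is not produced.
With no repressor bound, *jalC* is transcribed.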